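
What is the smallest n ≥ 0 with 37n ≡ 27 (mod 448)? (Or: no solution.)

255

gcd(448, 37):
  448 = 12·37 + 4
  37 = 9·4 + 1
  4 = 4·1
so gcd(448, 37) = 1.
1 divides 27, so solutions exist.
Back-substitute for Bézout coefficients:
  1 = 37 - 9·4
  ... = 37·(109) + 448·(-9)
So 37·(109) ≡ 1 (mod 448); multiply by 27: n ≡ 2943 (mod 448).
Smallest nonnegative: n = 2943 mod 448 = 255.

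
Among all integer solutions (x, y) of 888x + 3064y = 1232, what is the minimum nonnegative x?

gcd(3064, 888) = 8  (3064 = 3·888 + 400, 888 = 2·400 + 88, 400 = 4·88 + 48, 88 = 1·48 + 40, 48 = 1·40 + 8, 40 = 5·8).
8 divides 1232, so solutions exist.
Back-substituting, 888·(-69) + 3064·(20) = 8.
Scale by 1232/8 = 154: (x₀, y₀) = (-10626, 3080).
General solution: x = -10626 + 383t, y = 3080 - 111t for integer t.
x ≥ 0: smallest is -10626 mod 383 = 98 (at t = 28), with y = -28.

98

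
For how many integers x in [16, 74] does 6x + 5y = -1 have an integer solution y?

gcd(6, 5) = 1  (6 = 1×5 + 1, 5 = 5×1).
Back-substituting, 6×(1) + 5×(-1) = 1.
Scale by -1: particular solution (-1, 1); reduce x mod 5: (4, -5).
General solution: x = 4 + 5t, y = -5 - 6t for integer t.
16 ≤ 4 + 5t ≤ 74 gives t ∈ [3, 14], which is 12 values.

12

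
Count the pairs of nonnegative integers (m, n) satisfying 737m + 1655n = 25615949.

gcd(1655, 737) = 1.
By Bézout, 737×(128) + 1655×(-57) = 1.
One solution: (157, 15408).
General: m = 157 + 1655t, n = 15408 - 737t.
m ≥ 0 ⇒ t ≥ 0; n ≥ 0 ⇒ t ≤ 20. So t ∈ [0, 20]: 21 solutions.

21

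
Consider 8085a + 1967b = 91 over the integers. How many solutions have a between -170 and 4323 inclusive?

gcd(8085, 1967):
  8085 = 4*1967 + 217
  1967 = 9*217 + 14
  217 = 15*14 + 7
  14 = 2*7
so gcd(8085, 1967) = 7.
Back-substitute for Bézout coefficients:
  7 = 217 - 15*14
  ... = 8085*(136) + 1967*(-559)
Scale by 13: particular solution (1768, -7267); reduce a mod 281: (82, -337).
General solution: a = 82 + 281t, b = -337 - 1155t for integer t.
-170 ≤ 82 + 281t ≤ 4323 gives t ∈ [0, 15], which is 16 values.

16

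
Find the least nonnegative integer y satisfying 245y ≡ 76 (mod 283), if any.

gcd(283, 245) = 1  (283 = 1×245 + 38, 245 = 6×38 + 17, 38 = 2×17 + 4, 17 = 4×4 + 1, 4 = 4×1).
1 divides 76, so solutions exist.
Back-substituting, 245×(67) + 283×(-58) = 1.
So 245×(67) ≡ 1 (mod 283); multiply by 76: y ≡ 5092 (mod 283).
Smallest nonnegative: y = 5092 mod 283 = 281.

281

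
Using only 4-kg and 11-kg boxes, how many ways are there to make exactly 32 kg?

Need nonnegative integers with 4j + 11k = 32.
gcd(4, 11) = 1, and 4·(3) + 11·(-1) = 1.
So (j₀, k₀) = (96, -32); general j = 96 + 11t, k = -32 - 4t.
j ≥ 0 ⇒ t ≥ -8; k ≥ 0 ⇒ t ≤ -8. That's 1 value of t.

1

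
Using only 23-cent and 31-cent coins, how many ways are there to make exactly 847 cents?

Need nonnegative integers with 23j + 31k = 847.
gcd(23, 31) = 1, and 23·(-4) + 31·(3) = 1.
So (j₀, k₀) = (-3388, 2541); general j = -3388 + 31t, k = 2541 - 23t.
j ≥ 0 ⇒ t ≥ 110; k ≥ 0 ⇒ t ≤ 110. That's 1 value of t.

1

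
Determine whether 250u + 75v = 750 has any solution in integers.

gcd(250, 75):
  250 = 3×75 + 25
  75 = 3×25
so gcd(250, 75) = 25.
25 divides 750, so integer solutions exist.

yes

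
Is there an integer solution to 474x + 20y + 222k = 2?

yes

gcd(474, 20) = 2  (474 = 23·20 + 14, 20 = 1·14 + 6, 14 = 2·6 + 2, 6 = 3·2).
gcd(2, 222) = 2.
2 divides 2, so integer solutions exist.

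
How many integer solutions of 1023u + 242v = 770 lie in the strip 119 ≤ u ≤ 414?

14

gcd(1023, 242) = 11  (1023 = 4·242 + 55, 242 = 4·55 + 22, 55 = 2·22 + 11, 22 = 2·11).
Back-substituting, 1023·(9) + 242·(-38) = 11.
Scale by 70: particular solution (630, -2660); reduce u mod 22: (14, -56).
General solution: u = 14 + 22t, v = -56 - 93t for integer t.
119 ≤ 14 + 22t ≤ 414 gives t ∈ [5, 18], which is 14 values.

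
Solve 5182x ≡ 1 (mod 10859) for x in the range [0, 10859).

gcd(10859, 5182) = 1.
By Bézout, 5182×(-702) + 10859×(335) = 1.
So 5182×-702 ≡ 1 (mod 10859), and -702 mod 10859 = 10157.

10157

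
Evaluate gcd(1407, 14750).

gcd(14750, 1407):
  14750 = 10*1407 + 680
  1407 = 2*680 + 47
  680 = 14*47 + 22
  47 = 2*22 + 3
  22 = 7*3 + 1
  3 = 3*1
so gcd(14750, 1407) = 1.

1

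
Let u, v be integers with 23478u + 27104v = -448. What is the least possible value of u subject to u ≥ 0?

1824

gcd(27104, 23478):
  27104 = 1*23478 + 3626
  23478 = 6*3626 + 1722
  3626 = 2*1722 + 182
  1722 = 9*182 + 84
  182 = 2*84 + 14
  84 = 6*14
so gcd(27104, 23478) = 14.
14 divides -448, so solutions exist.
Back-substitute for Bézout coefficients:
  14 = 182 - 2*84
  ... = 23478*(-299) + 27104*(259)
Scale by -448/14 = -32: (u₀, v₀) = (9568, -8288).
General solution: u = 9568 + 1936t, v = -8288 - 1677t for integer t.
u ≥ 0: smallest is 9568 mod 1936 = 1824 (at t = -4), with v = -1580.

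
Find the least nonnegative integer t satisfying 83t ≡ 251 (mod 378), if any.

gcd(378, 83):
  378 = 4·83 + 46
  83 = 1·46 + 37
  46 = 1·37 + 9
  37 = 4·9 + 1
  9 = 9·1
so gcd(378, 83) = 1.
1 divides 251, so solutions exist.
Back-substitute for Bézout coefficients:
  1 = 37 - 4·9
  ... = 83·(41) + 378·(-9)
So 83·(41) ≡ 1 (mod 378); multiply by 251: t ≡ 10291 (mod 378).
Smallest nonnegative: t = 10291 mod 378 = 85.

85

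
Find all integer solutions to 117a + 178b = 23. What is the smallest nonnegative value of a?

gcd(178, 117):
  178 = 1*117 + 61
  117 = 1*61 + 56
  61 = 1*56 + 5
  56 = 11*5 + 1
  5 = 5*1
so gcd(178, 117) = 1.
1 divides 23, so solutions exist.
Back-substitute for Bézout coefficients:
  1 = 56 - 11*5
  ... = 117*(35) + 178*(-23)
Scale by 23/1 = 23: (a₀, b₀) = (805, -529).
General solution: a = 805 + 178t, b = -529 - 117t for integer t.
a ≥ 0: smallest is 805 mod 178 = 93 (at t = -4), with b = -61.

93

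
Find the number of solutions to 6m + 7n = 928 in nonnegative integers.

22

gcd(7, 6) = 1.
By Bézout, 6·(-1) + 7·(1) = 1.
One solution: (3, 130).
General: m = 3 + 7t, n = 130 - 6t.
m ≥ 0 ⇒ t ≥ 0; n ≥ 0 ⇒ t ≤ 21. So t ∈ [0, 21]: 22 solutions.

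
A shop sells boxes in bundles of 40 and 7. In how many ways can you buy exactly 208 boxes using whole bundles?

1

Need nonnegative integers with 40j + 7k = 208.
gcd(40, 7) = 1, and 40·(3) + 7·(-17) = 1.
So (j₀, k₀) = (624, -3536); general j = 624 + 7t, k = -3536 - 40t.
j ≥ 0 ⇒ t ≥ -89; k ≥ 0 ⇒ t ≤ -89. That's 1 value of t.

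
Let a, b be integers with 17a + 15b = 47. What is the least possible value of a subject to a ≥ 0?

1

gcd(17, 15) = 1  (17 = 1×15 + 2, 15 = 7×2 + 1, 2 = 2×1).
1 divides 47, so solutions exist.
Back-substituting, 17×(-7) + 15×(8) = 1.
Scale by 47/1 = 47: (a₀, b₀) = (-329, 376).
General solution: a = -329 + 15t, b = 376 - 17t for integer t.
a ≥ 0: smallest is -329 mod 15 = 1 (at t = 22), with b = 2.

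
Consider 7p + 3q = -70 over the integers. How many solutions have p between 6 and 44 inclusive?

13

gcd(7, 3):
  7 = 2·3 + 1
  3 = 3·1
so gcd(7, 3) = 1.
Back-substitute for Bézout coefficients:
  1 = 7 - 2·3
  ... = 7·(1) + 3·(-2)
Scale by -70: particular solution (-70, 140); reduce p mod 3: (2, -28).
General solution: p = 2 + 3t, q = -28 - 7t for integer t.
6 ≤ 2 + 3t ≤ 44 gives t ∈ [2, 14], which is 13 values.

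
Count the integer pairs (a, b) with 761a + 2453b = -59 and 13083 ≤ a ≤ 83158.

gcd(2453, 761) = 1  (2453 = 3×761 + 170, 761 = 4×170 + 81, 170 = 2×81 + 8, 81 = 10×8 + 1, 8 = 8×1).
Back-substituting, 761×(303) + 2453×(-94) = 1.
Scale by -59: particular solution (-17877, 5546); reduce a mod 2453: (1747, -542).
General solution: a = 1747 + 2453t, b = -542 - 761t for integer t.
13083 ≤ 1747 + 2453t ≤ 83158 gives t ∈ [5, 33], which is 29 values.

29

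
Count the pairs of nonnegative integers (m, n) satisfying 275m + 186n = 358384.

gcd(275, 186) = 1.
By Bézout, 275×(23) + 186×(-34) = 1.
One solution: (56, 1844).
General: m = 56 + 186t, n = 1844 - 275t.
m ≥ 0 ⇒ t ≥ 0; n ≥ 0 ⇒ t ≤ 6. So t ∈ [0, 6]: 7 solutions.

7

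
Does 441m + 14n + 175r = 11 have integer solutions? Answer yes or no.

gcd(441, 14) = 7  (441 = 31·14 + 7, 14 = 2·7).
gcd(7, 175) = 7.
7 does not divide 11 (remainder 4), so no integer solutions.

no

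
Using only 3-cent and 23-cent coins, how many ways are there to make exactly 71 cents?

1

Need nonnegative integers with 3j + 23k = 71.
gcd(3, 23) = 1, and 3·(8) + 23·(-1) = 1.
So (j₀, k₀) = (568, -71); general j = 568 + 23t, k = -71 - 3t.
j ≥ 0 ⇒ t ≥ -24; k ≥ 0 ⇒ t ≤ -24. That's 1 value of t.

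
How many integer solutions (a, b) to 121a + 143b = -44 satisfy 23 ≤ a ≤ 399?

29

gcd(143, 121) = 11  (143 = 1·121 + 22, 121 = 5·22 + 11, 22 = 2·11).
Back-substituting, 121·(6) + 143·(-5) = 11.
Scale by -4: particular solution (-24, 20); reduce a mod 13: (2, -2).
General solution: a = 2 + 13t, b = -2 - 11t for integer t.
23 ≤ 2 + 13t ≤ 399 gives t ∈ [2, 30], which is 29 values.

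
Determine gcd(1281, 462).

gcd(1281, 462):
  1281 = 2·462 + 357
  462 = 1·357 + 105
  357 = 3·105 + 42
  105 = 2·42 + 21
  42 = 2·21
so gcd(1281, 462) = 21.

21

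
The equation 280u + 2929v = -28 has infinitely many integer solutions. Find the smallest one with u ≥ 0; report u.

2636

gcd(2929, 280):
  2929 = 10·280 + 129
  280 = 2·129 + 22
  129 = 5·22 + 19
  22 = 1·19 + 3
  19 = 6·3 + 1
  3 = 3·1
so gcd(2929, 280) = 1.
1 divides -28, so solutions exist.
Back-substitute for Bézout coefficients:
  1 = 19 - 6·3
  ... = 280·(-931) + 2929·(89)
Scale by -28/1 = -28: (u₀, v₀) = (26068, -2492).
General solution: u = 26068 + 2929t, v = -2492 - 280t for integer t.
u ≥ 0: smallest is 26068 mod 2929 = 2636 (at t = -8), with v = -252.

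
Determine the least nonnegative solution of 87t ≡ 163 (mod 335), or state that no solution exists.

gcd(335, 87) = 1  (335 = 3×87 + 74, 87 = 1×74 + 13, 74 = 5×13 + 9, 13 = 1×9 + 4, 9 = 2×4 + 1, 4 = 4×1).
1 divides 163, so solutions exist.
Back-substituting, 87×(-77) + 335×(20) = 1.
So 87×(-77) ≡ 1 (mod 335); multiply by 163: t ≡ -12551 (mod 335).
Smallest nonnegative: t = -12551 mod 335 = 179.

179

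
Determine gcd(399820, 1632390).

10

gcd(1632390, 399820) = 10  (1632390 = 4*399820 + 33110, 399820 = 12*33110 + 2500, 33110 = 13*2500 + 610, 2500 = 4*610 + 60, 610 = 10*60 + 10, 60 = 6*10).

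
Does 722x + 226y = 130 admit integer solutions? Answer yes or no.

gcd(722, 226) = 2  (722 = 3*226 + 44, 226 = 5*44 + 6, 44 = 7*6 + 2, 6 = 3*2).
2 divides 130, so integer solutions exist.

yes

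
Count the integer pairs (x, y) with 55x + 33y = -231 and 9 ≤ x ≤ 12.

gcd(55, 33) = 11.
By Bézout, 55*(-1) + 33*(2) = 11.
Particular solution: (0, -7).
General solution: x = 0 + 3t, y = -7 - 5t for integer t.
9 ≤ 0 + 3t ≤ 12 gives t ∈ [3, 4], which is 2 values.

2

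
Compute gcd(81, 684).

9

gcd(684, 81):
  684 = 8×81 + 36
  81 = 2×36 + 9
  36 = 4×9
so gcd(684, 81) = 9.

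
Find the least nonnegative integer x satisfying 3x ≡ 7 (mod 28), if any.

gcd(28, 3) = 1.
1 divides 7, so solutions exist.
By Bézout, 3·(-9) + 28·(1) = 1.
So 3·(-9) ≡ 1 (mod 28); multiply by 7: x ≡ -63 (mod 28).
Smallest nonnegative: x = -63 mod 28 = 21.

21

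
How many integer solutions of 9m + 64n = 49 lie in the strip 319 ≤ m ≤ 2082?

27

gcd(64, 9) = 1.
By Bézout, 9·(-7) + 64·(1) = 1.
Particular solution: (41, -5).
General solution: m = 41 + 64t, n = -5 - 9t for integer t.
319 ≤ 41 + 64t ≤ 2082 gives t ∈ [5, 31], which is 27 values.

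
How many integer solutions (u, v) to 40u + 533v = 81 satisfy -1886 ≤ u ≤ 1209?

gcd(533, 40) = 1.
By Bézout, 40×(40) + 533×(-3) = 1.
Particular solution: (42, -3).
General solution: u = 42 + 533t, v = -3 - 40t for integer t.
-1886 ≤ 42 + 533t ≤ 1209 gives t ∈ [-3, 2], which is 6 values.

6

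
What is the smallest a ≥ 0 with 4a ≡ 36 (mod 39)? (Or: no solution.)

9

gcd(39, 4) = 1.
1 divides 36, so solutions exist.
By Bézout, 4×(10) + 39×(-1) = 1.
So 4×(10) ≡ 1 (mod 39); multiply by 36: a ≡ 360 (mod 39).
Smallest nonnegative: a = 360 mod 39 = 9.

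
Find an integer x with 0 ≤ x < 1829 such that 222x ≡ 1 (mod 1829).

gcd(1829, 222) = 1  (1829 = 8*222 + 53, 222 = 4*53 + 10, 53 = 5*10 + 3, 10 = 3*3 + 1, 3 = 3*1).
Back-substituting, 222*(552) + 1829*(-67) = 1.
So 222*552 ≡ 1 (mod 1829), and 552 mod 1829 = 552.

552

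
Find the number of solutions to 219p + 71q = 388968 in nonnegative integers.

gcd(219, 71) = 1  (219 = 3×71 + 6, 71 = 11×6 + 5, 6 = 1×5 + 1, 5 = 5×1).
Back-substituting, 219×(12) + 71×(-37) = 1.
Scale by 388968: one solution is (4667616, -14391816). Reduce p mod 71: (5, 5463).
General: p = 5 + 71t, q = 5463 - 219t.
p ≥ 0 ⇒ t ≥ 0; q ≥ 0 ⇒ t ≤ 24. So t ∈ [0, 24]: 25 solutions.

25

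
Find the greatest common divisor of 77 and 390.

gcd(390, 77):
  390 = 5*77 + 5
  77 = 15*5 + 2
  5 = 2*2 + 1
  2 = 2*1
so gcd(390, 77) = 1.

1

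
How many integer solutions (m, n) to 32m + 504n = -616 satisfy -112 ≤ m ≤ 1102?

20

gcd(504, 32):
  504 = 15*32 + 24
  32 = 1*24 + 8
  24 = 3*8
so gcd(504, 32) = 8.
Back-substitute for Bézout coefficients:
  8 = 32 - 1*24
  ... = 32*(16) + 504*(-1)
Scale by -77: particular solution (-1232, 77); reduce m mod 63: (28, -3).
General solution: m = 28 + 63t, n = -3 - 4t for integer t.
-112 ≤ 28 + 63t ≤ 1102 gives t ∈ [-2, 17], which is 20 values.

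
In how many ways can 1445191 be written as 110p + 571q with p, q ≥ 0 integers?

23

gcd(571, 110):
  571 = 5*110 + 21
  110 = 5*21 + 5
  21 = 4*5 + 1
  5 = 5*1
so gcd(571, 110) = 1.
Back-substitute for Bézout coefficients:
  1 = 21 - 4*5
  ... = 110*(-109) + 571*(21)
Scale by 1445191: one solution is (-157525819, 30349011). Reduce p mod 571: (519, 2431).
General: p = 519 + 571t, q = 2431 - 110t.
p ≥ 0 ⇒ t ≥ 0; q ≥ 0 ⇒ t ≤ 22. So t ∈ [0, 22]: 23 solutions.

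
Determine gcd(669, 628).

gcd(669, 628) = 1  (669 = 1·628 + 41, 628 = 15·41 + 13, 41 = 3·13 + 2, 13 = 6·2 + 1, 2 = 2·1).

1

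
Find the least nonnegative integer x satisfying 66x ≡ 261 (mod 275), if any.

no solution

gcd(275, 66):
  275 = 4·66 + 11
  66 = 6·11
so gcd(275, 66) = 11.
11 does not divide 261, so the congruence has no solution.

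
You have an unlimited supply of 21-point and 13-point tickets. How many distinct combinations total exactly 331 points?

1

Need nonnegative integers with 21j + 13k = 331.
gcd(21, 13) = 1, and 21·(5) + 13·(-8) = 1.
So (j₀, k₀) = (1655, -2648); general j = 1655 + 13t, k = -2648 - 21t.
j ≥ 0 ⇒ t ≥ -127; k ≥ 0 ⇒ t ≤ -127. That's 1 value of t.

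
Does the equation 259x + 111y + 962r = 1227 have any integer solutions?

no

gcd(259, 111) = 37  (259 = 2*111 + 37, 111 = 3*37).
gcd(37, 962) = 37.
37 does not divide 1227 (remainder 6), so no integer solutions.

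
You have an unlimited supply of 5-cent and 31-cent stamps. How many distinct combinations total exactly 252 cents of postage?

2

Need nonnegative integers with 5j + 31k = 252.
gcd(5, 31) = 1, and 5·(-6) + 31·(1) = 1.
So (j₀, k₀) = (-1512, 252); general j = -1512 + 31t, k = 252 - 5t.
j ≥ 0 ⇒ t ≥ 49; k ≥ 0 ⇒ t ≤ 50. That's 2 values of t.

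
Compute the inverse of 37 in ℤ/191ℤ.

31

gcd(191, 37) = 1.
By Bézout, 37*(31) + 191*(-6) = 1.
So 37*31 ≡ 1 (mod 191), and 31 mod 191 = 31.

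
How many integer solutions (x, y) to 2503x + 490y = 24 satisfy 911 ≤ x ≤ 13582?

gcd(2503, 490) = 1  (2503 = 5*490 + 53, 490 = 9*53 + 13, 53 = 4*13 + 1, 13 = 13*1).
Back-substituting, 2503*(37) + 490*(-189) = 1.
Scale by 24: particular solution (888, -4536); reduce x mod 490: (398, -2033).
General solution: x = 398 + 490t, y = -2033 - 2503t for integer t.
911 ≤ 398 + 490t ≤ 13582 gives t ∈ [2, 26], which is 25 values.

25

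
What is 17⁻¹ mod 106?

gcd(106, 17) = 1.
By Bézout, 17·(25) + 106·(-4) = 1.
So 17·25 ≡ 1 (mod 106), and 25 mod 106 = 25.

25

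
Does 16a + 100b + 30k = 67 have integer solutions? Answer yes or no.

no

gcd(100, 16) = 4.
gcd(4, 30) = 2.
2 does not divide 67 (remainder 1), so no integer solutions.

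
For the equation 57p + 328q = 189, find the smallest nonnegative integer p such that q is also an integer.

gcd(328, 57) = 1.
1 divides 189, so solutions exist.
By Bézout, 57*(-23) + 328*(4) = 1.
Scale by 189/1 = 189: (p₀, q₀) = (-4347, 756).
General solution: p = -4347 + 328t, q = 756 - 57t for integer t.
p ≥ 0: smallest is -4347 mod 328 = 245 (at t = 14), with q = -42.

245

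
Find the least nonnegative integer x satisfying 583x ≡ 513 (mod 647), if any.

548

gcd(647, 583) = 1  (647 = 1×583 + 64, 583 = 9×64 + 7, 64 = 9×7 + 1, 7 = 7×1).
1 divides 513, so solutions exist.
Back-substituting, 583×(-91) + 647×(82) = 1.
So 583×(-91) ≡ 1 (mod 647); multiply by 513: x ≡ -46683 (mod 647).
Smallest nonnegative: x = -46683 mod 647 = 548.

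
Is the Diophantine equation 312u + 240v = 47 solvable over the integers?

no

gcd(312, 240) = 24.
24 does not divide 47 (remainder 23), so no integer solutions.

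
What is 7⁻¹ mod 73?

gcd(73, 7):
  73 = 10·7 + 3
  7 = 2·3 + 1
  3 = 3·1
so gcd(73, 7) = 1.
Back-substitute for Bézout coefficients:
  1 = 7 - 2·3
  ... = 7·(21) + 73·(-2)
So 7·21 ≡ 1 (mod 73), and 21 mod 73 = 21.

21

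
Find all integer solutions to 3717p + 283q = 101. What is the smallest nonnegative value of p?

gcd(3717, 283) = 1  (3717 = 13×283 + 38, 283 = 7×38 + 17, 38 = 2×17 + 4, 17 = 4×4 + 1, 4 = 4×1).
1 divides 101, so solutions exist.
Back-substituting, 3717×(-67) + 283×(880) = 1.
Scale by 101/1 = 101: (p₀, q₀) = (-6767, 88880).
General solution: p = -6767 + 283t, q = 88880 - 3717t for integer t.
p ≥ 0: smallest is -6767 mod 283 = 25 (at t = 24), with q = -328.

25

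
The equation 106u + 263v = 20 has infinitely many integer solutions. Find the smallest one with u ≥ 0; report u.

gcd(263, 106):
  263 = 2·106 + 51
  106 = 2·51 + 4
  51 = 12·4 + 3
  4 = 1·3 + 1
  3 = 3·1
so gcd(263, 106) = 1.
1 divides 20, so solutions exist.
Back-substitute for Bézout coefficients:
  1 = 4 - 1·3
  ... = 106·(67) + 263·(-27)
Scale by 20/1 = 20: (u₀, v₀) = (1340, -540).
General solution: u = 1340 + 263t, v = -540 - 106t for integer t.
u ≥ 0: smallest is 1340 mod 263 = 25 (at t = -5), with v = -10.

25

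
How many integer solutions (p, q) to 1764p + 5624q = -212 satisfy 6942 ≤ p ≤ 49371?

gcd(5624, 1764):
  5624 = 3*1764 + 332
  1764 = 5*332 + 104
  332 = 3*104 + 20
  104 = 5*20 + 4
  20 = 5*4
so gcd(5624, 1764) = 4.
Back-substitute for Bézout coefficients:
  4 = 104 - 5*20
  ... = 1764*(271) + 5624*(-85)
Scale by -53: particular solution (-14363, 4505); reduce p mod 1406: (1103, -346).
General solution: p = 1103 + 1406t, q = -346 - 441t for integer t.
6942 ≤ 1103 + 1406t ≤ 49371 gives t ∈ [5, 34], which is 30 values.

30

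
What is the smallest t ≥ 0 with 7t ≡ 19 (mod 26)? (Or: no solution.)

25

gcd(26, 7):
  26 = 3*7 + 5
  7 = 1*5 + 2
  5 = 2*2 + 1
  2 = 2*1
so gcd(26, 7) = 1.
1 divides 19, so solutions exist.
Back-substitute for Bézout coefficients:
  1 = 5 - 2*2
  ... = 7*(-11) + 26*(3)
So 7*(-11) ≡ 1 (mod 26); multiply by 19: t ≡ -209 (mod 26).
Smallest nonnegative: t = -209 mod 26 = 25.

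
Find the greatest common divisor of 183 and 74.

gcd(183, 74) = 1  (183 = 2*74 + 35, 74 = 2*35 + 4, 35 = 8*4 + 3, 4 = 1*3 + 1, 3 = 3*1).

1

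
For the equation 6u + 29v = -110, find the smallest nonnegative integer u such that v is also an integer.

1

gcd(29, 6) = 1.
1 divides -110, so solutions exist.
By Bézout, 6*(5) + 29*(-1) = 1.
Scale by -110/1 = -110: (u₀, v₀) = (-550, 110).
General solution: u = -550 + 29t, v = 110 - 6t for integer t.
u ≥ 0: smallest is -550 mod 29 = 1 (at t = 19), with v = -4.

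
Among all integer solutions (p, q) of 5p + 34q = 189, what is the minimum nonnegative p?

gcd(34, 5) = 1  (34 = 6*5 + 4, 5 = 1*4 + 1, 4 = 4*1).
1 divides 189, so solutions exist.
Back-substituting, 5*(7) + 34*(-1) = 1.
Scale by 189/1 = 189: (p₀, q₀) = (1323, -189).
General solution: p = 1323 + 34t, q = -189 - 5t for integer t.
p ≥ 0: smallest is 1323 mod 34 = 31 (at t = -38), with q = 1.

31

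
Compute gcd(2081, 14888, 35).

gcd(14888, 2081):
  14888 = 7×2081 + 321
  2081 = 6×321 + 155
  321 = 2×155 + 11
  155 = 14×11 + 1
  11 = 11×1
so gcd(14888, 2081) = 1.
gcd(1, 35) = 1.

1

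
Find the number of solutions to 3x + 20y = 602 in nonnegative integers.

gcd(20, 3):
  20 = 6·3 + 2
  3 = 1·2 + 1
  2 = 2·1
so gcd(20, 3) = 1.
Back-substitute for Bézout coefficients:
  1 = 3 - 1·2
  ... = 3·(7) + 20·(-1)
Scale by 602: one solution is (4214, -602). Reduce x mod 20: (14, 28).
General: x = 14 + 20t, y = 28 - 3t.
x ≥ 0 ⇒ t ≥ 0; y ≥ 0 ⇒ t ≤ 9. So t ∈ [0, 9]: 10 solutions.

10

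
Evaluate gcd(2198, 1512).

gcd(2198, 1512):
  2198 = 1*1512 + 686
  1512 = 2*686 + 140
  686 = 4*140 + 126
  140 = 1*126 + 14
  126 = 9*14
so gcd(2198, 1512) = 14.

14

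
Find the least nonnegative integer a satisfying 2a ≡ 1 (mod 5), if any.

gcd(5, 2) = 1.
1 divides 1, so solutions exist.
By Bézout, 2×(-2) + 5×(1) = 1.
So 2×(-2) ≡ 1 (mod 5); multiply by 1: a ≡ -2 (mod 5).
Smallest nonnegative: a = -2 mod 5 = 3.

3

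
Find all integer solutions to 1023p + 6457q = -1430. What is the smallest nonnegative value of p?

371

gcd(6457, 1023) = 11.
11 divides -1430, so solutions exist.
By Bézout, 1023*(101) + 6457*(-16) = 11.
Scale by -1430/11 = -130: (p₀, q₀) = (-13130, 2080).
General solution: p = -13130 + 587t, q = 2080 - 93t for integer t.
p ≥ 0: smallest is -13130 mod 587 = 371 (at t = 23), with q = -59.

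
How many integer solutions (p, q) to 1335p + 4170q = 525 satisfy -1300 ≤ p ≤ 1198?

gcd(4170, 1335) = 15  (4170 = 3*1335 + 165, 1335 = 8*165 + 15, 165 = 11*15).
Back-substituting, 1335*(25) + 4170*(-8) = 15.
Scale by 35: particular solution (875, -280); reduce p mod 278: (41, -13).
General solution: p = 41 + 278t, q = -13 - 89t for integer t.
-1300 ≤ 41 + 278t ≤ 1198 gives t ∈ [-4, 4], which is 9 values.

9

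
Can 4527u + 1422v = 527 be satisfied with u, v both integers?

gcd(4527, 1422) = 9.
9 does not divide 527 (remainder 5), so no integer solutions.

no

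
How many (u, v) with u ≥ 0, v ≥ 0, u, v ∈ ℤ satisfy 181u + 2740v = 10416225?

gcd(2740, 181) = 1  (2740 = 15*181 + 25, 181 = 7*25 + 6, 25 = 4*6 + 1, 6 = 6*1).
Back-substituting, 181*(-439) + 2740*(29) = 1.
Scale by 10416225: one solution is (-4572722775, 302070525). Reduce u mod 2740: (205, 3788).
General: u = 205 + 2740t, v = 3788 - 181t.
u ≥ 0 ⇒ t ≥ 0; v ≥ 0 ⇒ t ≤ 20. So t ∈ [0, 20]: 21 solutions.

21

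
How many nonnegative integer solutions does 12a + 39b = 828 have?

gcd(39, 12) = 3  (39 = 3×12 + 3, 12 = 4×3).
Back-substituting, 12×(-3) + 39×(1) = 3.
Scale by 276: one solution is (-828, 276). Reduce a mod 13: (4, 20).
General: a = 4 + 13t, b = 20 - 4t.
a ≥ 0 ⇒ t ≥ 0; b ≥ 0 ⇒ t ≤ 5. So t ∈ [0, 5]: 6 solutions.

6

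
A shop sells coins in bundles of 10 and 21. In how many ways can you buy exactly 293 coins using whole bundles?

Need nonnegative integers with 10j + 21k = 293.
gcd(10, 21) = 1, and 10·(-2) + 21·(1) = 1.
So (j₀, k₀) = (-586, 293); general j = -586 + 21t, k = 293 - 10t.
j ≥ 0 ⇒ t ≥ 28; k ≥ 0 ⇒ t ≤ 29. That's 2 values of t.

2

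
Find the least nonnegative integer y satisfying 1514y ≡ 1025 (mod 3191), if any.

gcd(3191, 1514):
  3191 = 2×1514 + 163
  1514 = 9×163 + 47
  163 = 3×47 + 22
  47 = 2×22 + 3
  22 = 7×3 + 1
  3 = 3×1
so gcd(3191, 1514) = 1.
1 divides 1025, so solutions exist.
Back-substitute for Bézout coefficients:
  1 = 22 - 7×3
  ... = 1514×(-1018) + 3191×(483)
So 1514×(-1018) ≡ 1 (mod 3191); multiply by 1025: y ≡ -1043450 (mod 3191).
Smallest nonnegative: y = -1043450 mod 3191 = 7.

7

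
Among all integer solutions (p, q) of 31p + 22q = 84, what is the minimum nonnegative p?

gcd(31, 22):
  31 = 1·22 + 9
  22 = 2·9 + 4
  9 = 2·4 + 1
  4 = 4·1
so gcd(31, 22) = 1.
1 divides 84, so solutions exist.
Back-substitute for Bézout coefficients:
  1 = 9 - 2·4
  ... = 31·(5) + 22·(-7)
Scale by 84/1 = 84: (p₀, q₀) = (420, -588).
General solution: p = 420 + 22t, q = -588 - 31t for integer t.
p ≥ 0: smallest is 420 mod 22 = 2 (at t = -19), with q = 1.

2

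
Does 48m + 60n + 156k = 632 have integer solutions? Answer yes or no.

gcd(60, 48) = 12.
gcd(12, 156) = 12.
12 does not divide 632 (remainder 8), so no integer solutions.

no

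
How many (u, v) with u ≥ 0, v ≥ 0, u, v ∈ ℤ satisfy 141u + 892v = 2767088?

22

gcd(892, 141) = 1.
By Bézout, 141*(-291) + 892*(46) = 1.
One solution: (64, 3092).
General: u = 64 + 892t, v = 3092 - 141t.
u ≥ 0 ⇒ t ≥ 0; v ≥ 0 ⇒ t ≤ 21. So t ∈ [0, 21]: 22 solutions.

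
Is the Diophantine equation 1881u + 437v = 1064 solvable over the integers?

gcd(1881, 437) = 19  (1881 = 4·437 + 133, 437 = 3·133 + 38, 133 = 3·38 + 19, 38 = 2·19).
19 divides 1064, so integer solutions exist.

yes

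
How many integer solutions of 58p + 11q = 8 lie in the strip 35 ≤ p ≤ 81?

4

gcd(58, 11) = 1.
By Bézout, 58·(4) + 11·(-21) = 1.
Particular solution: (10, -52).
General solution: p = 10 + 11t, q = -52 - 58t for integer t.
35 ≤ 10 + 11t ≤ 81 gives t ∈ [3, 6], which is 4 values.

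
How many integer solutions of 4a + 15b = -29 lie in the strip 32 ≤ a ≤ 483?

30

gcd(15, 4) = 1.
By Bézout, 4×(4) + 15×(-1) = 1.
Particular solution: (4, -3).
General solution: a = 4 + 15t, b = -3 - 4t for integer t.
32 ≤ 4 + 15t ≤ 483 gives t ∈ [2, 31], which is 30 values.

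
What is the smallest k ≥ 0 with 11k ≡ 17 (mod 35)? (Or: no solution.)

27

gcd(35, 11) = 1  (35 = 3×11 + 2, 11 = 5×2 + 1, 2 = 2×1).
1 divides 17, so solutions exist.
Back-substituting, 11×(16) + 35×(-5) = 1.
So 11×(16) ≡ 1 (mod 35); multiply by 17: k ≡ 272 (mod 35).
Smallest nonnegative: k = 272 mod 35 = 27.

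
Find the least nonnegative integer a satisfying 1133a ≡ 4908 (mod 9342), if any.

6378

gcd(9342, 1133) = 1  (9342 = 8×1133 + 278, 1133 = 4×278 + 21, 278 = 13×21 + 5, 21 = 4×5 + 1, 5 = 5×1).
1 divides 4908, so solutions exist.
Back-substituting, 1133×(1781) + 9342×(-216) = 1.
So 1133×(1781) ≡ 1 (mod 9342); multiply by 4908: a ≡ 8741148 (mod 9342).
Smallest nonnegative: a = 8741148 mod 9342 = 6378.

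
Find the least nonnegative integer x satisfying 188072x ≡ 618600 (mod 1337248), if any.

47237

gcd(1337248, 188072):
  1337248 = 7×188072 + 20744
  188072 = 9×20744 + 1376
  20744 = 15×1376 + 104
  1376 = 13×104 + 24
  104 = 4×24 + 8
  24 = 3×8
so gcd(1337248, 188072) = 8.
8 divides 618600, so solutions exist.
Back-substitute for Bézout coefficients:
  8 = 104 - 4×24
  ... = 188072×(-51507) + 1337248×(7244)
So 188072×(-51507) ≡ 8 (mod 1337248); multiply by 77325: x ≡ -3982778775 (mod 167156).
Smallest nonnegative: x = -3982778775 mod 167156 = 47237.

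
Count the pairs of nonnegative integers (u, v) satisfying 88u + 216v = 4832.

gcd(216, 88) = 8.
By Bézout, 88·(5) + 216·(-2) = 8.
One solution: (23, 13).
General: u = 23 + 27t, v = 13 - 11t.
u ≥ 0 ⇒ t ≥ 0; v ≥ 0 ⇒ t ≤ 1. So t ∈ [0, 1]: 2 solutions.

2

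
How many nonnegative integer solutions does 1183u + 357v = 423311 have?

7

gcd(1183, 357):
  1183 = 3*357 + 112
  357 = 3*112 + 21
  112 = 5*21 + 7
  21 = 3*7
so gcd(1183, 357) = 7.
Back-substitute for Bézout coefficients:
  7 = 112 - 5*21
  ... = 1183*(16) + 357*(-53)
Scale by 60473: one solution is (967568, -3205069). Reduce u mod 51: (47, 1030).
General: u = 47 + 51t, v = 1030 - 169t.
u ≥ 0 ⇒ t ≥ 0; v ≥ 0 ⇒ t ≤ 6. So t ∈ [0, 6]: 7 solutions.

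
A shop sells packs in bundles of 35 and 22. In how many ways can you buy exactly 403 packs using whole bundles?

1

Need nonnegative integers with 35j + 22k = 403.
gcd(35, 22) = 1, and 35·(-5) + 22·(8) = 1.
So (j₀, k₀) = (-2015, 3224); general j = -2015 + 22t, k = 3224 - 35t.
j ≥ 0 ⇒ t ≥ 92; k ≥ 0 ⇒ t ≤ 92. That's 1 value of t.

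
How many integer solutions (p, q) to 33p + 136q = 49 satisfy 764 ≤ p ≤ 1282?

4

gcd(136, 33) = 1.
By Bézout, 33·(33) + 136·(-8) = 1.
Particular solution: (121, -29).
General solution: p = 121 + 136t, q = -29 - 33t for integer t.
764 ≤ 121 + 136t ≤ 1282 gives t ∈ [5, 8], which is 4 values.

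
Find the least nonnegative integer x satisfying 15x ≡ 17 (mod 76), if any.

67

gcd(76, 15) = 1  (76 = 5*15 + 1, 15 = 15*1).
1 divides 17, so solutions exist.
Back-substituting, 15*(-5) + 76*(1) = 1.
So 15*(-5) ≡ 1 (mod 76); multiply by 17: x ≡ -85 (mod 76).
Smallest nonnegative: x = -85 mod 76 = 67.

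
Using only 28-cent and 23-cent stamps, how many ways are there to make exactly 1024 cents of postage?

2

Need nonnegative integers with 28j + 23k = 1024.
gcd(28, 23) = 1, and 28·(-9) + 23·(11) = 1.
So (j₀, k₀) = (-9216, 11264); general j = -9216 + 23t, k = 11264 - 28t.
j ≥ 0 ⇒ t ≥ 401; k ≥ 0 ⇒ t ≤ 402. That's 2 values of t.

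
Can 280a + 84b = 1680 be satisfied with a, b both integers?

yes

gcd(280, 84):
  280 = 3*84 + 28
  84 = 3*28
so gcd(280, 84) = 28.
28 divides 1680, so integer solutions exist.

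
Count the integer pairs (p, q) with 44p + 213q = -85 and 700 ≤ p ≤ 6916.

gcd(213, 44) = 1.
By Bézout, 44·(92) + 213·(-19) = 1.
Particular solution: (61, -13).
General solution: p = 61 + 213t, q = -13 - 44t for integer t.
700 ≤ 61 + 213t ≤ 6916 gives t ∈ [3, 32], which is 30 values.

30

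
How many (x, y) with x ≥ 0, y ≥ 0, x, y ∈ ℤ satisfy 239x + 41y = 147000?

15

gcd(239, 41) = 1.
By Bézout, 239·(-6) + 41·(35) = 1.
One solution: (33, 3393).
General: x = 33 + 41t, y = 3393 - 239t.
x ≥ 0 ⇒ t ≥ 0; y ≥ 0 ⇒ t ≤ 14. So t ∈ [0, 14]: 15 solutions.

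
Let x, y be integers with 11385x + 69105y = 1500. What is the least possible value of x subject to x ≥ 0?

771

gcd(69105, 11385):
  69105 = 6·11385 + 795
  11385 = 14·795 + 255
  795 = 3·255 + 30
  255 = 8·30 + 15
  30 = 2·15
so gcd(69105, 11385) = 15.
15 divides 1500, so solutions exist.
Back-substitute for Bézout coefficients:
  15 = 255 - 8·30
  ... = 11385·(2173) + 69105·(-358)
Scale by 1500/15 = 100: (x₀, y₀) = (217300, -35800).
General solution: x = 217300 + 4607t, y = -35800 - 759t for integer t.
x ≥ 0: smallest is 217300 mod 4607 = 771 (at t = -47), with y = -127.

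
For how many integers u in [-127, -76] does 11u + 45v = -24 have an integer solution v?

gcd(45, 11):
  45 = 4·11 + 1
  11 = 11·1
so gcd(45, 11) = 1.
Back-substitute for Bézout coefficients:
  1 = 45 - 4·11
  ... = 11·(-4) + 45·(1)
Scale by -24: particular solution (96, -24); reduce u mod 45: (6, -2).
General solution: u = 6 + 45t, v = -2 - 11t for integer t.
-127 ≤ 6 + 45t ≤ -76 gives t ∈ [-2, -2], which is 1 value.

1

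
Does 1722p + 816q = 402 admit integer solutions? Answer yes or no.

gcd(1722, 816) = 6.
6 divides 402, so integer solutions exist.

yes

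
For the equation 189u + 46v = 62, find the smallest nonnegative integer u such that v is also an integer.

gcd(189, 46):
  189 = 4*46 + 5
  46 = 9*5 + 1
  5 = 5*1
so gcd(189, 46) = 1.
1 divides 62, so solutions exist.
Back-substitute for Bézout coefficients:
  1 = 46 - 9*5
  ... = 189*(-9) + 46*(37)
Scale by 62/1 = 62: (u₀, v₀) = (-558, 2294).
General solution: u = -558 + 46t, v = 2294 - 189t for integer t.
u ≥ 0: smallest is -558 mod 46 = 40 (at t = 13), with v = -163.

40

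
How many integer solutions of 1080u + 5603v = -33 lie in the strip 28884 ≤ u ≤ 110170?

14

gcd(5603, 1080):
  5603 = 5·1080 + 203
  1080 = 5·203 + 65
  203 = 3·65 + 8
  65 = 8·8 + 1
  8 = 8·1
so gcd(5603, 1080) = 1.
Back-substitute for Bézout coefficients:
  1 = 65 - 8·8
  ... = 1080·(690) + 5603·(-133)
Scale by -33: particular solution (-22770, 4389); reduce u mod 5603: (5245, -1011).
General solution: u = 5245 + 5603t, v = -1011 - 1080t for integer t.
28884 ≤ 5245 + 5603t ≤ 110170 gives t ∈ [5, 18], which is 14 values.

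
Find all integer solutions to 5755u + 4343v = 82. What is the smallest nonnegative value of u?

gcd(5755, 4343) = 1.
1 divides 82, so solutions exist.
By Bézout, 5755×(2070) + 4343×(-2743) = 1.
Scale by 82/1 = 82: (u₀, v₀) = (169740, -224926).
General solution: u = 169740 + 4343t, v = -224926 - 5755t for integer t.
u ≥ 0: smallest is 169740 mod 4343 = 363 (at t = -39), with v = -481.

363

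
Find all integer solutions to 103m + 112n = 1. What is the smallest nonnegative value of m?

gcd(112, 103) = 1.
1 divides 1, so solutions exist.
By Bézout, 103·(-25) + 112·(23) = 1.
Scale by 1/1 = 1: (m₀, n₀) = (-25, 23).
General solution: m = -25 + 112t, n = 23 - 103t for integer t.
m ≥ 0: smallest is -25 mod 112 = 87 (at t = 1), with n = -80.

87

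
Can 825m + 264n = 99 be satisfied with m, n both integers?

gcd(825, 264) = 33.
33 divides 99, so integer solutions exist.

yes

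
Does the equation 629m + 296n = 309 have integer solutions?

gcd(629, 296) = 37  (629 = 2×296 + 37, 296 = 8×37).
37 does not divide 309 (remainder 13), so no integer solutions.

no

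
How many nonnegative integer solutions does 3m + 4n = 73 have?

6

gcd(4, 3):
  4 = 1*3 + 1
  3 = 3*1
so gcd(4, 3) = 1.
Back-substitute for Bézout coefficients:
  1 = 4 - 1*3
  ... = 3*(-1) + 4*(1)
Scale by 73: one solution is (-73, 73). Reduce m mod 4: (3, 16).
General: m = 3 + 4t, n = 16 - 3t.
m ≥ 0 ⇒ t ≥ 0; n ≥ 0 ⇒ t ≤ 5. So t ∈ [0, 5]: 6 solutions.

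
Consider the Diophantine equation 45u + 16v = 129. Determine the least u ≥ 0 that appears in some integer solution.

gcd(45, 16):
  45 = 2×16 + 13
  16 = 1×13 + 3
  13 = 4×3 + 1
  3 = 3×1
so gcd(45, 16) = 1.
1 divides 129, so solutions exist.
Back-substitute for Bézout coefficients:
  1 = 13 - 4×3
  ... = 45×(5) + 16×(-14)
Scale by 129/1 = 129: (u₀, v₀) = (645, -1806).
General solution: u = 645 + 16t, v = -1806 - 45t for integer t.
u ≥ 0: smallest is 645 mod 16 = 5 (at t = -40), with v = -6.

5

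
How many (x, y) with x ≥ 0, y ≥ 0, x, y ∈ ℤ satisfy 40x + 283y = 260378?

gcd(283, 40) = 1  (283 = 7*40 + 3, 40 = 13*3 + 1, 3 = 3*1).
Back-substituting, 40*(92) + 283*(-13) = 1.
Scale by 260378: one solution is (23954776, -3384914). Reduce x mod 283: (241, 886).
General: x = 241 + 283t, y = 886 - 40t.
x ≥ 0 ⇒ t ≥ 0; y ≥ 0 ⇒ t ≤ 22. So t ∈ [0, 22]: 23 solutions.

23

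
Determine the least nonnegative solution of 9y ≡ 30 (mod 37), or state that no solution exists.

28

gcd(37, 9):
  37 = 4×9 + 1
  9 = 9×1
so gcd(37, 9) = 1.
1 divides 30, so solutions exist.
Back-substitute for Bézout coefficients:
  1 = 37 - 4×9
  ... = 9×(-4) + 37×(1)
So 9×(-4) ≡ 1 (mod 37); multiply by 30: y ≡ -120 (mod 37).
Smallest nonnegative: y = -120 mod 37 = 28.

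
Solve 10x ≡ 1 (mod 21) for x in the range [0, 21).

gcd(21, 10):
  21 = 2*10 + 1
  10 = 10*1
so gcd(21, 10) = 1.
Back-substitute for Bézout coefficients:
  1 = 21 - 2*10
  ... = 10*(-2) + 21*(1)
So 10*-2 ≡ 1 (mod 21), and -2 mod 21 = 19.

19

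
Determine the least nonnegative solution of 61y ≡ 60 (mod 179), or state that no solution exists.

gcd(179, 61) = 1  (179 = 2·61 + 57, 61 = 1·57 + 4, 57 = 14·4 + 1, 4 = 4·1).
1 divides 60, so solutions exist.
Back-substituting, 61·(-44) + 179·(15) = 1.
So 61·(-44) ≡ 1 (mod 179); multiply by 60: y ≡ -2640 (mod 179).
Smallest nonnegative: y = -2640 mod 179 = 45.

45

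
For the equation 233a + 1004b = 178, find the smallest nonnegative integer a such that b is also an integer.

gcd(1004, 233):
  1004 = 4×233 + 72
  233 = 3×72 + 17
  72 = 4×17 + 4
  17 = 4×4 + 1
  4 = 4×1
so gcd(1004, 233) = 1.
1 divides 178, so solutions exist.
Back-substitute for Bézout coefficients:
  1 = 17 - 4×4
  ... = 233×(237) + 1004×(-55)
Scale by 178/1 = 178: (a₀, b₀) = (42186, -9790).
General solution: a = 42186 + 1004t, b = -9790 - 233t for integer t.
a ≥ 0: smallest is 42186 mod 1004 = 18 (at t = -42), with b = -4.

18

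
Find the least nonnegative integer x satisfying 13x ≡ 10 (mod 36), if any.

34

gcd(36, 13) = 1.
1 divides 10, so solutions exist.
By Bézout, 13·(-11) + 36·(4) = 1.
So 13·(-11) ≡ 1 (mod 36); multiply by 10: x ≡ -110 (mod 36).
Smallest nonnegative: x = -110 mod 36 = 34.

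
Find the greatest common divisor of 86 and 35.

gcd(86, 35):
  86 = 2·35 + 16
  35 = 2·16 + 3
  16 = 5·3 + 1
  3 = 3·1
so gcd(86, 35) = 1.

1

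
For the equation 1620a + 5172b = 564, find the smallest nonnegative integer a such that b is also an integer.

409

gcd(5172, 1620) = 12  (5172 = 3·1620 + 312, 1620 = 5·312 + 60, 312 = 5·60 + 12, 60 = 5·12).
12 divides 564, so solutions exist.
Back-substituting, 1620·(-83) + 5172·(26) = 12.
Scale by 564/12 = 47: (a₀, b₀) = (-3901, 1222).
General solution: a = -3901 + 431t, b = 1222 - 135t for integer t.
a ≥ 0: smallest is -3901 mod 431 = 409 (at t = 10), with b = -128.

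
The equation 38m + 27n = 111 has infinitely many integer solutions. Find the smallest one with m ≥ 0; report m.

gcd(38, 27) = 1  (38 = 1*27 + 11, 27 = 2*11 + 5, 11 = 2*5 + 1, 5 = 5*1).
1 divides 111, so solutions exist.
Back-substituting, 38*(5) + 27*(-7) = 1.
Scale by 111/1 = 111: (m₀, n₀) = (555, -777).
General solution: m = 555 + 27t, n = -777 - 38t for integer t.
m ≥ 0: smallest is 555 mod 27 = 15 (at t = -20), with n = -17.

15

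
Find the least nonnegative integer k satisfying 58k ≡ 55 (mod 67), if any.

46

gcd(67, 58) = 1.
1 divides 55, so solutions exist.
By Bézout, 58·(-15) + 67·(13) = 1.
So 58·(-15) ≡ 1 (mod 67); multiply by 55: k ≡ -825 (mod 67).
Smallest nonnegative: k = -825 mod 67 = 46.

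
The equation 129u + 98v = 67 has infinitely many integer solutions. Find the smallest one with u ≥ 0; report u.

97

gcd(129, 98) = 1.
1 divides 67, so solutions exist.
By Bézout, 129·(19) + 98·(-25) = 1.
Scale by 67/1 = 67: (u₀, v₀) = (1273, -1675).
General solution: u = 1273 + 98t, v = -1675 - 129t for integer t.
u ≥ 0: smallest is 1273 mod 98 = 97 (at t = -12), with v = -127.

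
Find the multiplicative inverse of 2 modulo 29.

15

gcd(29, 2):
  29 = 14×2 + 1
  2 = 2×1
so gcd(29, 2) = 1.
Back-substitute for Bézout coefficients:
  1 = 29 - 14×2
  ... = 2×(-14) + 29×(1)
So 2×-14 ≡ 1 (mod 29), and -14 mod 29 = 15.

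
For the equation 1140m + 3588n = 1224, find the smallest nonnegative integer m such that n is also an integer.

149

gcd(3588, 1140):
  3588 = 3*1140 + 168
  1140 = 6*168 + 132
  168 = 1*132 + 36
  132 = 3*36 + 24
  36 = 1*24 + 12
  24 = 2*12
so gcd(3588, 1140) = 12.
12 divides 1224, so solutions exist.
Back-substitute for Bézout coefficients:
  12 = 36 - 1*24
  ... = 1140*(-107) + 3588*(34)
Scale by 1224/12 = 102: (m₀, n₀) = (-10914, 3468).
General solution: m = -10914 + 299t, n = 3468 - 95t for integer t.
m ≥ 0: smallest is -10914 mod 299 = 149 (at t = 37), with n = -47.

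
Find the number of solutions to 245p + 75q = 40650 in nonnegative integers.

12

gcd(245, 75) = 5  (245 = 3·75 + 20, 75 = 3·20 + 15, 20 = 1·15 + 5, 15 = 3·5).
Back-substituting, 245·(4) + 75·(-13) = 5.
Scale by 8130: one solution is (32520, -105690). Reduce p mod 15: (0, 542).
General: p = 0 + 15t, q = 542 - 49t.
p ≥ 0 ⇒ t ≥ 0; q ≥ 0 ⇒ t ≤ 11. So t ∈ [0, 11]: 12 solutions.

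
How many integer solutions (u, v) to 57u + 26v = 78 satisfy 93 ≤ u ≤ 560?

gcd(57, 26):
  57 = 2*26 + 5
  26 = 5*5 + 1
  5 = 5*1
so gcd(57, 26) = 1.
Back-substitute for Bézout coefficients:
  1 = 26 - 5*5
  ... = 57*(-5) + 26*(11)
Scale by 78: particular solution (-390, 858); reduce u mod 26: (0, 3).
General solution: u = 0 + 26t, v = 3 - 57t for integer t.
93 ≤ 0 + 26t ≤ 560 gives t ∈ [4, 21], which is 18 values.

18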